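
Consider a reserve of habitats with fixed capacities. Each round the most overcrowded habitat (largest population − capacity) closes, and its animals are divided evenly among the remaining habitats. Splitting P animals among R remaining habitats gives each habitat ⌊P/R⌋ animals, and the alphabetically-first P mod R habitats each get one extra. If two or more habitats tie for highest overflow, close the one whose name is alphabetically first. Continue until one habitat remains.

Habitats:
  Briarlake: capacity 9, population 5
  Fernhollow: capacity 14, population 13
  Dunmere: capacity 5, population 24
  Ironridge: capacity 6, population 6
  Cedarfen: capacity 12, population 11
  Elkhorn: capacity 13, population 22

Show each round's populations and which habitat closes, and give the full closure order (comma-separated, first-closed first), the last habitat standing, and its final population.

Closure order: Dunmere, Elkhorn, Cedarfen, Fernhollow, Briarlake
Last habitat: Ironridge with 81 animals

Round 1: Briarlake=5 Cedarfen=11 Dunmere=24 Elkhorn=22 Fernhollow=13 Ironridge=6 → close Dunmere (overflow 19)
  24÷5 = 4 each, +1 to first 4
Round 2: Briarlake=10 Cedarfen=16 Elkhorn=27 Fernhollow=18 Ironridge=10 → close Elkhorn (overflow 14)
  27÷4 = 6 each, +1 to first 3
Round 3: Briarlake=17 Cedarfen=23 Fernhollow=25 Ironridge=16 → close Cedarfen (overflow 11)
  23÷3 = 7 each, +1 to first 2
Round 4: Briarlake=25 Fernhollow=33 Ironridge=23 → close Fernhollow (overflow 19)
  33÷2 = 16 each, +1 to first 1
Round 5: Briarlake=42 Ironridge=39 → close Briarlake (overflow 33)
  42÷1 = 42 each, +1 to first 0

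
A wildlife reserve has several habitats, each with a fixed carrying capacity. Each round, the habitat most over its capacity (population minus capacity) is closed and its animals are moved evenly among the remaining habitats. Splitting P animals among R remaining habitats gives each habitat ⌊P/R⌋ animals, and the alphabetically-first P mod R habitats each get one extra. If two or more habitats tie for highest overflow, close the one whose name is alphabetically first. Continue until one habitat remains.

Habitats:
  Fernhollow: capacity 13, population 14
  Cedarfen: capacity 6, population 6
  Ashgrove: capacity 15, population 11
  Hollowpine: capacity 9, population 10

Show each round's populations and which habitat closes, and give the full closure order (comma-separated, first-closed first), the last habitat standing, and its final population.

Closure order: Fernhollow, Cedarfen, Hollowpine
Last habitat: Ashgrove with 41 animals

Round 1: Ashgrove=11 Cedarfen=6 Fernhollow=14 Hollowpine=10 → close Fernhollow (overflow 1)
  14÷3 = 4 each, +1 to first 2
Round 2: Ashgrove=16 Cedarfen=11 Hollowpine=14 → close Cedarfen (overflow 5)
  11÷2 = 5 each, +1 to first 1
Round 3: Ashgrove=22 Hollowpine=19 → close Hollowpine (overflow 10)
  19÷1 = 19 each, +1 to first 0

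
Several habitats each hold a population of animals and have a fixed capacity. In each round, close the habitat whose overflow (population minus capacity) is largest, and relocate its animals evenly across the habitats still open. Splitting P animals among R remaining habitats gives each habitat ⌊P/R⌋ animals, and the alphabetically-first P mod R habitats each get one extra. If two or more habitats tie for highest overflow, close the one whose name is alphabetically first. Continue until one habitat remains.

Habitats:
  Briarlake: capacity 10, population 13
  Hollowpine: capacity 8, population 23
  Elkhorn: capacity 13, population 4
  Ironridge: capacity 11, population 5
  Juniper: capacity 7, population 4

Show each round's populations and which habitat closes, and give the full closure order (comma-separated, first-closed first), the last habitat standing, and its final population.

Closure order: Hollowpine, Briarlake, Juniper, Ironridge
Last habitat: Elkhorn with 49 animals

Round 1: Briarlake=13 Elkhorn=4 Hollowpine=23 Ironridge=5 Juniper=4 → close Hollowpine (overflow 15)
  23÷4 = 5 each, +1 to first 3
Round 2: Briarlake=19 Elkhorn=10 Ironridge=11 Juniper=9 → close Briarlake (overflow 9)
  19÷3 = 6 each, +1 to first 1
Round 3: Elkhorn=17 Ironridge=17 Juniper=15 → close Juniper (overflow 8)
  15÷2 = 7 each, +1 to first 1
Round 4: Elkhorn=25 Ironridge=24 → close Ironridge (overflow 13)
  24÷1 = 24 each, +1 to first 0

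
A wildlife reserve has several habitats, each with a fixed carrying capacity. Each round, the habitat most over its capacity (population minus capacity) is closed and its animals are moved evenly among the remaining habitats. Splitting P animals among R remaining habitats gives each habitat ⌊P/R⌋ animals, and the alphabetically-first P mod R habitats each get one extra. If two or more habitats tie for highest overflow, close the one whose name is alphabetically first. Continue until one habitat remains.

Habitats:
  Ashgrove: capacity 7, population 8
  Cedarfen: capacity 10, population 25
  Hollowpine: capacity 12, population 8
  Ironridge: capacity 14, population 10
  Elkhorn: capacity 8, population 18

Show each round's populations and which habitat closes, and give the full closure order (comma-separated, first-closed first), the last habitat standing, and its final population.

Closure order: Cedarfen, Elkhorn, Ashgrove, Hollowpine
Last habitat: Ironridge with 69 animals

Round 1: Ashgrove=8 Cedarfen=25 Elkhorn=18 Hollowpine=8 Ironridge=10 → close Cedarfen (overflow 15)
  25÷4 = 6 each, +1 to first 1
Round 2: Ashgrove=15 Elkhorn=24 Hollowpine=14 Ironridge=16 → close Elkhorn (overflow 16)
  24÷3 = 8 each, +1 to first 0
Round 3: Ashgrove=23 Hollowpine=22 Ironridge=24 → close Ashgrove (overflow 16)
  23÷2 = 11 each, +1 to first 1
Round 4: Hollowpine=34 Ironridge=35 → close Hollowpine (overflow 22)
  34÷1 = 34 each, +1 to first 0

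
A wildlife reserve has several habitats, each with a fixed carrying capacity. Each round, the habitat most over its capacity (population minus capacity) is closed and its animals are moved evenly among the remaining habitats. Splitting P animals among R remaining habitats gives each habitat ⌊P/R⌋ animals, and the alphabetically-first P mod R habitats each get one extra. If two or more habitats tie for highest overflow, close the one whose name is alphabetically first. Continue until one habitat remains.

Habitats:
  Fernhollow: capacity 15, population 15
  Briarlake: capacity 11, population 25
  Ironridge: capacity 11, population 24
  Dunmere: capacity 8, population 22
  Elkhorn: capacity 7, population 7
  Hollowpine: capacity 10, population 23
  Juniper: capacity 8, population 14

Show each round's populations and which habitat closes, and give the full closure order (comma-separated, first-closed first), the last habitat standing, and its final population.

Closure order: Briarlake, Dunmere, Hollowpine, Ironridge, Juniper, Elkhorn
Last habitat: Fernhollow with 130 animals

Round 1: Briarlake=25 Dunmere=22 Elkhorn=7 Fernhollow=15 Hollowpine=23 Ironridge=24 Juniper=14 → close Briarlake (overflow 14)
  25÷6 = 4 each, +1 to first 1
Round 2: Dunmere=27 Elkhorn=11 Fernhollow=19 Hollowpine=27 Ironridge=28 Juniper=18 → close Dunmere (overflow 19)
  27÷5 = 5 each, +1 to first 2
Round 3: Elkhorn=17 Fernhollow=25 Hollowpine=32 Ironridge=33 Juniper=23 → close Hollowpine (overflow 22)
  32÷4 = 8 each, +1 to first 0
Round 4: Elkhorn=25 Fernhollow=33 Ironridge=41 Juniper=31 → close Ironridge (overflow 30)
  41÷3 = 13 each, +1 to first 2
Round 5: Elkhorn=39 Fernhollow=47 Juniper=44 → close Juniper (overflow 36)
  44÷2 = 22 each, +1 to first 0
Round 6: Elkhorn=61 Fernhollow=69 → close Elkhorn (overflow 54)
  61÷1 = 61 each, +1 to first 0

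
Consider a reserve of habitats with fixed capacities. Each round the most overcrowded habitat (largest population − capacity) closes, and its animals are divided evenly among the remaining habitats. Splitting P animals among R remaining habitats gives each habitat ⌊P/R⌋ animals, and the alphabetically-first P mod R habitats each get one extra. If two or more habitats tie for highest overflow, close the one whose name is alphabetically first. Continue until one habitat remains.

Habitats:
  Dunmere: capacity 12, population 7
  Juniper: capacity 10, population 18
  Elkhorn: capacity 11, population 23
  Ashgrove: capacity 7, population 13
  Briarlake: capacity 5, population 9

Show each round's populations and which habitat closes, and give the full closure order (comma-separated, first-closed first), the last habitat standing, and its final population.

Closure order: Elkhorn, Juniper, Ashgrove, Briarlake
Last habitat: Dunmere with 70 animals

Round 1: Ashgrove=13 Briarlake=9 Dunmere=7 Elkhorn=23 Juniper=18 → close Elkhorn (overflow 12)
  23÷4 = 5 each, +1 to first 3
Round 2: Ashgrove=19 Briarlake=15 Dunmere=13 Juniper=23 → close Juniper (overflow 13)
  23÷3 = 7 each, +1 to first 2
Round 3: Ashgrove=27 Briarlake=23 Dunmere=20 → close Ashgrove (overflow 20)
  27÷2 = 13 each, +1 to first 1
Round 4: Briarlake=37 Dunmere=33 → close Briarlake (overflow 32)
  37÷1 = 37 each, +1 to first 0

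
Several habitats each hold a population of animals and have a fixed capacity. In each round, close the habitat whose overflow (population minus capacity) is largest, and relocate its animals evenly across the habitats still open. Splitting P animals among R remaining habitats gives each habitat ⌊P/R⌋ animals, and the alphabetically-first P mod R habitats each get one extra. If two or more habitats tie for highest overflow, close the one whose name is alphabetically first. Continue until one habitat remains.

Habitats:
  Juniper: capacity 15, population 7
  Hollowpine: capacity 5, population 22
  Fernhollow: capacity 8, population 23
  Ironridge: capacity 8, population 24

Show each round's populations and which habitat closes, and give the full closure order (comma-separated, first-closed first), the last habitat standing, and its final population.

Closure order: Hollowpine, Fernhollow, Ironridge
Last habitat: Juniper with 76 animals

Round 1: Fernhollow=23 Hollowpine=22 Ironridge=24 Juniper=7 → close Hollowpine (overflow 17)
  22÷3 = 7 each, +1 to first 1
Round 2: Fernhollow=31 Ironridge=31 Juniper=14 → close Fernhollow (overflow 23)
  31÷2 = 15 each, +1 to first 1
Round 3: Ironridge=47 Juniper=29 → close Ironridge (overflow 39)
  47÷1 = 47 each, +1 to first 0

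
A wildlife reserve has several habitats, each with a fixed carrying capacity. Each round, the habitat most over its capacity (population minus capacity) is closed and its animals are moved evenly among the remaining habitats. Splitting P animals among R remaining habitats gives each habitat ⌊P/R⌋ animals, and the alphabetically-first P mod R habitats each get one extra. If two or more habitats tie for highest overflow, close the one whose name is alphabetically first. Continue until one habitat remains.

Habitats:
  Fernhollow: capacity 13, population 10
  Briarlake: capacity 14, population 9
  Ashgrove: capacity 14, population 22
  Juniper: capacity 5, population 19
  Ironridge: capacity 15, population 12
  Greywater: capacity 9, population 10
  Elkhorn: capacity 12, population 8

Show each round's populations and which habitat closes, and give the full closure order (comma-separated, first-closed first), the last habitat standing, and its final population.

Closure order: Juniper, Ashgrove, Greywater, Briarlake, Elkhorn, Fernhollow
Last habitat: Ironridge with 90 animals

Round 1: Ashgrove=22 Briarlake=9 Elkhorn=8 Fernhollow=10 Greywater=10 Ironridge=12 Juniper=19 → close Juniper (overflow 14)
  19÷6 = 3 each, +1 to first 1
Round 2: Ashgrove=26 Briarlake=12 Elkhorn=11 Fernhollow=13 Greywater=13 Ironridge=15 → close Ashgrove (overflow 12)
  26÷5 = 5 each, +1 to first 1
Round 3: Briarlake=18 Elkhorn=16 Fernhollow=18 Greywater=18 Ironridge=20 → close Greywater (overflow 9)
  18÷4 = 4 each, +1 to first 2
Round 4: Briarlake=23 Elkhorn=21 Fernhollow=22 Ironridge=24 → close Briarlake (overflow 9)
  23÷3 = 7 each, +1 to first 2
Round 5: Elkhorn=29 Fernhollow=30 Ironridge=31 → close Elkhorn (overflow 17)
  29÷2 = 14 each, +1 to first 1
Round 6: Fernhollow=45 Ironridge=45 → close Fernhollow (overflow 32)
  45÷1 = 45 each, +1 to first 0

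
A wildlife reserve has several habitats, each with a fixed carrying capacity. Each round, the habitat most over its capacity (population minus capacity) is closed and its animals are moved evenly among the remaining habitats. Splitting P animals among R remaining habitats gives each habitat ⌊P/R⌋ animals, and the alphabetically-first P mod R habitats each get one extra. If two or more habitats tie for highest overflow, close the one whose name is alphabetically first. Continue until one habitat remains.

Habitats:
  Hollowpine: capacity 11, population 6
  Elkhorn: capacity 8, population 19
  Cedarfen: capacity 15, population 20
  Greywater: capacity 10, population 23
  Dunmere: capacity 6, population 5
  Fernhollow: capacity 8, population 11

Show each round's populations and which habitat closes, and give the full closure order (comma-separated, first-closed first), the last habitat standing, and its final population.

Closure order: Greywater, Elkhorn, Cedarfen, Fernhollow, Dunmere
Last habitat: Hollowpine with 84 animals

Round 1: Cedarfen=20 Dunmere=5 Elkhorn=19 Fernhollow=11 Greywater=23 Hollowpine=6 → close Greywater (overflow 13)
  23÷5 = 4 each, +1 to first 3
Round 2: Cedarfen=25 Dunmere=10 Elkhorn=24 Fernhollow=15 Hollowpine=10 → close Elkhorn (overflow 16)
  24÷4 = 6 each, +1 to first 0
Round 3: Cedarfen=31 Dunmere=16 Fernhollow=21 Hollowpine=16 → close Cedarfen (overflow 16)
  31÷3 = 10 each, +1 to first 1
Round 4: Dunmere=27 Fernhollow=31 Hollowpine=26 → close Fernhollow (overflow 23)
  31÷2 = 15 each, +1 to first 1
Round 5: Dunmere=43 Hollowpine=41 → close Dunmere (overflow 37)
  43÷1 = 43 each, +1 to first 0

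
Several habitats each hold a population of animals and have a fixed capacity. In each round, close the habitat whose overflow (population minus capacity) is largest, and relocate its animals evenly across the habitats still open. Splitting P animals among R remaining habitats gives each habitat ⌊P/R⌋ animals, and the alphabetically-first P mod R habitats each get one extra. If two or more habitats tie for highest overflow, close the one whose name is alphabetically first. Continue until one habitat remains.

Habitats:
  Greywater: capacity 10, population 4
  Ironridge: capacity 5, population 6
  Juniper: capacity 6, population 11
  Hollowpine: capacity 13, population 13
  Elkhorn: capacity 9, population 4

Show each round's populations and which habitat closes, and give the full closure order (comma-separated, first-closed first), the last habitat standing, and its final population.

Closure order: Juniper, Hollowpine, Ironridge, Elkhorn
Last habitat: Greywater with 38 animals

Round 1: Elkhorn=4 Greywater=4 Hollowpine=13 Ironridge=6 Juniper=11 → close Juniper (overflow 5)
  11÷4 = 2 each, +1 to first 3
Round 2: Elkhorn=7 Greywater=7 Hollowpine=16 Ironridge=8 → close Hollowpine (overflow 3)
  16÷3 = 5 each, +1 to first 1
Round 3: Elkhorn=13 Greywater=12 Ironridge=13 → close Ironridge (overflow 8)
  13÷2 = 6 each, +1 to first 1
Round 4: Elkhorn=20 Greywater=18 → close Elkhorn (overflow 11)
  20÷1 = 20 each, +1 to first 0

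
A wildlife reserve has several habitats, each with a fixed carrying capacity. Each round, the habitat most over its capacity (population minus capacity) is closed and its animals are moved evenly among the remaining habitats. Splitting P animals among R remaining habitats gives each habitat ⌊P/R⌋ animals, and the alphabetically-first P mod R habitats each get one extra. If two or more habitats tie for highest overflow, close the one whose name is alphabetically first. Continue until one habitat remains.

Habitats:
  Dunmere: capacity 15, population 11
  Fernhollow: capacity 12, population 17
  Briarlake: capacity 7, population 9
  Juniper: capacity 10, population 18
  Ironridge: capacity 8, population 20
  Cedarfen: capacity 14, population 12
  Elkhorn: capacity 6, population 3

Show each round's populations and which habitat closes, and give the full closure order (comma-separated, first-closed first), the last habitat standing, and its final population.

Closure order: Ironridge, Juniper, Fernhollow, Briarlake, Cedarfen, Elkhorn
Last habitat: Dunmere with 90 animals

Round 1: Briarlake=9 Cedarfen=12 Dunmere=11 Elkhorn=3 Fernhollow=17 Ironridge=20 Juniper=18 → close Ironridge (overflow 12)
  20÷6 = 3 each, +1 to first 2
Round 2: Briarlake=13 Cedarfen=16 Dunmere=14 Elkhorn=6 Fernhollow=20 Juniper=21 → close Juniper (overflow 11)
  21÷5 = 4 each, +1 to first 1
Round 3: Briarlake=18 Cedarfen=20 Dunmere=18 Elkhorn=10 Fernhollow=24 → close Fernhollow (overflow 12)
  24÷4 = 6 each, +1 to first 0
Round 4: Briarlake=24 Cedarfen=26 Dunmere=24 Elkhorn=16 → close Briarlake (overflow 17)
  24÷3 = 8 each, +1 to first 0
Round 5: Cedarfen=34 Dunmere=32 Elkhorn=24 → close Cedarfen (overflow 20)
  34÷2 = 17 each, +1 to first 0
Round 6: Dunmere=49 Elkhorn=41 → close Elkhorn (overflow 35)
  41÷1 = 41 each, +1 to first 0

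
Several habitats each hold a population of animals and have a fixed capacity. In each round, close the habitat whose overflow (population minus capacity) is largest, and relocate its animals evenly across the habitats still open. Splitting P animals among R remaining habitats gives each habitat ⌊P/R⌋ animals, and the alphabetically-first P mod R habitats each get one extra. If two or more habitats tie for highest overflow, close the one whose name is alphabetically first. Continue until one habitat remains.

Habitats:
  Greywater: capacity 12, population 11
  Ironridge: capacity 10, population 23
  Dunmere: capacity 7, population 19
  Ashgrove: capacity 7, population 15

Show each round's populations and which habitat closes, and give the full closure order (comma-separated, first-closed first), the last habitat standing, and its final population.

Closure order: Ironridge, Dunmere, Ashgrove
Last habitat: Greywater with 68 animals

Round 1: Ashgrove=15 Dunmere=19 Greywater=11 Ironridge=23 → close Ironridge (overflow 13)
  23÷3 = 7 each, +1 to first 2
Round 2: Ashgrove=23 Dunmere=27 Greywater=18 → close Dunmere (overflow 20)
  27÷2 = 13 each, +1 to first 1
Round 3: Ashgrove=37 Greywater=31 → close Ashgrove (overflow 30)
  37÷1 = 37 each, +1 to first 0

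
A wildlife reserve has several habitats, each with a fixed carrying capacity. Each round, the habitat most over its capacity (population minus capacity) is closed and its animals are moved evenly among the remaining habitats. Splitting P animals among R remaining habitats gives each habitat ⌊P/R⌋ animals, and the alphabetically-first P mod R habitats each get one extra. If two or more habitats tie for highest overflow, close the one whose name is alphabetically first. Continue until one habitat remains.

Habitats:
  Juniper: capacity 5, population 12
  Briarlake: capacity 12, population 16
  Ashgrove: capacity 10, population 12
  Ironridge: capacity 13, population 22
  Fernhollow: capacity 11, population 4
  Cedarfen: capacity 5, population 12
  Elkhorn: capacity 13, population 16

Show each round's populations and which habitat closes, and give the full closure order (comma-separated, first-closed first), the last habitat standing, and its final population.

Closure order: Ironridge, Cedarfen, Juniper, Briarlake, Ashgrove, Elkhorn
Last habitat: Fernhollow with 94 animals

Round 1: Ashgrove=12 Briarlake=16 Cedarfen=12 Elkhorn=16 Fernhollow=4 Ironridge=22 Juniper=12 → close Ironridge (overflow 9)
  22÷6 = 3 each, +1 to first 4
Round 2: Ashgrove=16 Briarlake=20 Cedarfen=16 Elkhorn=20 Fernhollow=7 Juniper=15 → close Cedarfen (overflow 11)
  16÷5 = 3 each, +1 to first 1
Round 3: Ashgrove=20 Briarlake=23 Elkhorn=23 Fernhollow=10 Juniper=18 → close Juniper (overflow 13)
  18÷4 = 4 each, +1 to first 2
Round 4: Ashgrove=25 Briarlake=28 Elkhorn=27 Fernhollow=14 → close Briarlake (overflow 16)
  28÷3 = 9 each, +1 to first 1
Round 5: Ashgrove=35 Elkhorn=36 Fernhollow=23 → close Ashgrove (overflow 25)
  35÷2 = 17 each, +1 to first 1
Round 6: Elkhorn=54 Fernhollow=40 → close Elkhorn (overflow 41)
  54÷1 = 54 each, +1 to first 0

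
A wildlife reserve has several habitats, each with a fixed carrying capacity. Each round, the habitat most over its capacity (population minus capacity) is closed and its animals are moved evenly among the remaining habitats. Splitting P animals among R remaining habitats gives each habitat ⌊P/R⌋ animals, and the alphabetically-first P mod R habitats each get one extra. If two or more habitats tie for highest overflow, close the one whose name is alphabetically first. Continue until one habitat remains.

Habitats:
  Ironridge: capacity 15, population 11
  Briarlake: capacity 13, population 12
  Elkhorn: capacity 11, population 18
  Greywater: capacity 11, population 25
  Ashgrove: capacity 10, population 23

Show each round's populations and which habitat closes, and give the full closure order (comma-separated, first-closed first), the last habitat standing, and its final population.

Closure order: Greywater, Ashgrove, Elkhorn, Briarlake
Last habitat: Ironridge with 89 animals

Round 1: Ashgrove=23 Briarlake=12 Elkhorn=18 Greywater=25 Ironridge=11 → close Greywater (overflow 14)
  25÷4 = 6 each, +1 to first 1
Round 2: Ashgrove=30 Briarlake=18 Elkhorn=24 Ironridge=17 → close Ashgrove (overflow 20)
  30÷3 = 10 each, +1 to first 0
Round 3: Briarlake=28 Elkhorn=34 Ironridge=27 → close Elkhorn (overflow 23)
  34÷2 = 17 each, +1 to first 0
Round 4: Briarlake=45 Ironridge=44 → close Briarlake (overflow 32)
  45÷1 = 45 each, +1 to first 0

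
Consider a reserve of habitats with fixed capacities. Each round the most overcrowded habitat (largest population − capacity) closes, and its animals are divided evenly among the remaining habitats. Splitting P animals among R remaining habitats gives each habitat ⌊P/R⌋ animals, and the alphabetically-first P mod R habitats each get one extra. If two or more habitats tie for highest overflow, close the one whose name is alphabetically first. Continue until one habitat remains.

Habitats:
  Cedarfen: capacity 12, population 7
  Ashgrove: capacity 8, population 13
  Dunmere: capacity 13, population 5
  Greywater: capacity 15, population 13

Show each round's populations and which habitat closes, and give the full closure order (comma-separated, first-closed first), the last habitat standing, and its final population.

Round 1: Ashgrove=13 Cedarfen=7 Dunmere=5 Greywater=13 → close Ashgrove (overflow 5)
  13÷3 = 4 each, +1 to first 1
Round 2: Cedarfen=12 Dunmere=9 Greywater=17 → close Greywater (overflow 2)
  17÷2 = 8 each, +1 to first 1
Round 3: Cedarfen=21 Dunmere=17 → close Cedarfen (overflow 9)
  21÷1 = 21 each, +1 to first 0

Closure order: Ashgrove, Greywater, Cedarfen
Last habitat: Dunmere with 38 animals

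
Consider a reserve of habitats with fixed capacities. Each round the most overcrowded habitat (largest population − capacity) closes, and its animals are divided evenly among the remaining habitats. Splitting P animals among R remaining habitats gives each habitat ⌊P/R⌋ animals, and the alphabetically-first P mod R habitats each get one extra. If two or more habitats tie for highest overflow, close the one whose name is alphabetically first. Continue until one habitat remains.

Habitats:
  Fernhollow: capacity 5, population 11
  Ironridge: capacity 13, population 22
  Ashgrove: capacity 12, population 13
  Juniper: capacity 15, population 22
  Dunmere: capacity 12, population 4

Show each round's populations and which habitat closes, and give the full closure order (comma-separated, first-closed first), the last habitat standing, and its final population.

Round 1: Ashgrove=13 Dunmere=4 Fernhollow=11 Ironridge=22 Juniper=22 → close Ironridge (overflow 9)
  22÷4 = 5 each, +1 to first 2
Round 2: Ashgrove=19 Dunmere=10 Fernhollow=16 Juniper=27 → close Juniper (overflow 12)
  27÷3 = 9 each, +1 to first 0
Round 3: Ashgrove=28 Dunmere=19 Fernhollow=25 → close Fernhollow (overflow 20)
  25÷2 = 12 each, +1 to first 1
Round 4: Ashgrove=41 Dunmere=31 → close Ashgrove (overflow 29)
  41÷1 = 41 each, +1 to first 0

Closure order: Ironridge, Juniper, Fernhollow, Ashgrove
Last habitat: Dunmere with 72 animals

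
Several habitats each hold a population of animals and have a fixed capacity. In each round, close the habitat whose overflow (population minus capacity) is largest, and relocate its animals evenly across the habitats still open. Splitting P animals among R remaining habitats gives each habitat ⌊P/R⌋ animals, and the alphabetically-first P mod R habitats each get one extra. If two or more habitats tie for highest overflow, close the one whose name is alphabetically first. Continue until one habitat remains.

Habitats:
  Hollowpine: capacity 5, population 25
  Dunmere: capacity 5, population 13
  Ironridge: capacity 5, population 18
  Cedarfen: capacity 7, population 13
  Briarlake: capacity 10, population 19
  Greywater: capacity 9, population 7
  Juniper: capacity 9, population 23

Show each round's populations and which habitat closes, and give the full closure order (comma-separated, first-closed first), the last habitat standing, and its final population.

Round 1: Briarlake=19 Cedarfen=13 Dunmere=13 Greywater=7 Hollowpine=25 Ironridge=18 Juniper=23 → close Hollowpine (overflow 20)
  25÷6 = 4 each, +1 to first 1
Round 2: Briarlake=24 Cedarfen=17 Dunmere=17 Greywater=11 Ironridge=22 Juniper=27 → close Juniper (overflow 18)
  27÷5 = 5 each, +1 to first 2
Round 3: Briarlake=30 Cedarfen=23 Dunmere=22 Greywater=16 Ironridge=27 → close Ironridge (overflow 22)
  27÷4 = 6 each, +1 to first 3
Round 4: Briarlake=37 Cedarfen=30 Dunmere=29 Greywater=22 → close Briarlake (overflow 27)
  37÷3 = 12 each, +1 to first 1
Round 5: Cedarfen=43 Dunmere=41 Greywater=34 → close Cedarfen (overflow 36)
  43÷2 = 21 each, +1 to first 1
Round 6: Dunmere=63 Greywater=55 → close Dunmere (overflow 58)
  63÷1 = 63 each, +1 to first 0

Closure order: Hollowpine, Juniper, Ironridge, Briarlake, Cedarfen, Dunmere
Last habitat: Greywater with 118 animals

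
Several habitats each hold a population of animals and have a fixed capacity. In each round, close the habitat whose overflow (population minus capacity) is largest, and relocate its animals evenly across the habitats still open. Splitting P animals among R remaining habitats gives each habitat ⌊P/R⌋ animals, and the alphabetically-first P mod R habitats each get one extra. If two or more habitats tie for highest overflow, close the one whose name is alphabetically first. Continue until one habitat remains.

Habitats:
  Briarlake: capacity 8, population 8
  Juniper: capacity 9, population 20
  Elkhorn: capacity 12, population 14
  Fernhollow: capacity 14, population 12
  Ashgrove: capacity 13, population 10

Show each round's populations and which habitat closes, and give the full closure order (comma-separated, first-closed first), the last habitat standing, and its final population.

Round 1: Ashgrove=10 Briarlake=8 Elkhorn=14 Fernhollow=12 Juniper=20 → close Juniper (overflow 11)
  20÷4 = 5 each, +1 to first 0
Round 2: Ashgrove=15 Briarlake=13 Elkhorn=19 Fernhollow=17 → close Elkhorn (overflow 7)
  19÷3 = 6 each, +1 to first 1
Round 3: Ashgrove=22 Briarlake=19 Fernhollow=23 → close Briarlake (overflow 11)
  19÷2 = 9 each, +1 to first 1
Round 4: Ashgrove=32 Fernhollow=32 → close Ashgrove (overflow 19)
  32÷1 = 32 each, +1 to first 0

Closure order: Juniper, Elkhorn, Briarlake, Ashgrove
Last habitat: Fernhollow with 64 animals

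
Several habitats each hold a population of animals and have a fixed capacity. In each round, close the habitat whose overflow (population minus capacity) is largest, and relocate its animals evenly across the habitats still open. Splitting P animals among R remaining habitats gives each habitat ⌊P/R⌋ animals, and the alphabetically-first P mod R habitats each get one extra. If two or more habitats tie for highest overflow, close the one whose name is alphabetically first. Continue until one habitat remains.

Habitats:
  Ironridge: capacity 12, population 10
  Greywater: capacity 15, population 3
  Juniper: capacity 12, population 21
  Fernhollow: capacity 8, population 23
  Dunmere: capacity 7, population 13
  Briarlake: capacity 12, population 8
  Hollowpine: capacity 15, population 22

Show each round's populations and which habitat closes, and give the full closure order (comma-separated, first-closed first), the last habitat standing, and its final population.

Round 1: Briarlake=8 Dunmere=13 Fernhollow=23 Greywater=3 Hollowpine=22 Ironridge=10 Juniper=21 → close Fernhollow (overflow 15)
  23÷6 = 3 each, +1 to first 5
Round 2: Briarlake=12 Dunmere=17 Greywater=7 Hollowpine=26 Ironridge=14 Juniper=24 → close Juniper (overflow 12)
  24÷5 = 4 each, +1 to first 4
Round 3: Briarlake=17 Dunmere=22 Greywater=12 Hollowpine=31 Ironridge=18 → close Hollowpine (overflow 16)
  31÷4 = 7 each, +1 to first 3
Round 4: Briarlake=25 Dunmere=30 Greywater=20 Ironridge=25 → close Dunmere (overflow 23)
  30÷3 = 10 each, +1 to first 0
Round 5: Briarlake=35 Greywater=30 Ironridge=35 → close Briarlake (overflow 23)
  35÷2 = 17 each, +1 to first 1
Round 6: Greywater=48 Ironridge=52 → close Ironridge (overflow 40)
  52÷1 = 52 each, +1 to first 0

Closure order: Fernhollow, Juniper, Hollowpine, Dunmere, Briarlake, Ironridge
Last habitat: Greywater with 100 animals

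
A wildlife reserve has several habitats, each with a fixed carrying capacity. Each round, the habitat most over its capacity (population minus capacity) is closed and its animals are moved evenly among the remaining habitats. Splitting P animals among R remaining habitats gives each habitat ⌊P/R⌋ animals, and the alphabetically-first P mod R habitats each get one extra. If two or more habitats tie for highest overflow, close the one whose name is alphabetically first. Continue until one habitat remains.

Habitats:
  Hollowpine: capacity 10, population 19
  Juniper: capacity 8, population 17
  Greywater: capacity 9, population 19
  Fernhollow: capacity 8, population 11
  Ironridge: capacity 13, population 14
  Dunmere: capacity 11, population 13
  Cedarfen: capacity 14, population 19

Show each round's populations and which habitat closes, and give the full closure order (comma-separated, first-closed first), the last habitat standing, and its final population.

Round 1: Cedarfen=19 Dunmere=13 Fernhollow=11 Greywater=19 Hollowpine=19 Ironridge=14 Juniper=17 → close Greywater (overflow 10)
  19÷6 = 3 each, +1 to first 1
Round 2: Cedarfen=23 Dunmere=16 Fernhollow=14 Hollowpine=22 Ironridge=17 Juniper=20 → close Hollowpine (overflow 12)
  22÷5 = 4 each, +1 to first 2
Round 3: Cedarfen=28 Dunmere=21 Fernhollow=18 Ironridge=21 Juniper=24 → close Juniper (overflow 16)
  24÷4 = 6 each, +1 to first 0
Round 4: Cedarfen=34 Dunmere=27 Fernhollow=24 Ironridge=27 → close Cedarfen (overflow 20)
  34÷3 = 11 each, +1 to first 1
Round 5: Dunmere=39 Fernhollow=35 Ironridge=38 → close Dunmere (overflow 28)
  39÷2 = 19 each, +1 to first 1
Round 6: Fernhollow=55 Ironridge=57 → close Fernhollow (overflow 47)
  55÷1 = 55 each, +1 to first 0

Closure order: Greywater, Hollowpine, Juniper, Cedarfen, Dunmere, Fernhollow
Last habitat: Ironridge with 112 animals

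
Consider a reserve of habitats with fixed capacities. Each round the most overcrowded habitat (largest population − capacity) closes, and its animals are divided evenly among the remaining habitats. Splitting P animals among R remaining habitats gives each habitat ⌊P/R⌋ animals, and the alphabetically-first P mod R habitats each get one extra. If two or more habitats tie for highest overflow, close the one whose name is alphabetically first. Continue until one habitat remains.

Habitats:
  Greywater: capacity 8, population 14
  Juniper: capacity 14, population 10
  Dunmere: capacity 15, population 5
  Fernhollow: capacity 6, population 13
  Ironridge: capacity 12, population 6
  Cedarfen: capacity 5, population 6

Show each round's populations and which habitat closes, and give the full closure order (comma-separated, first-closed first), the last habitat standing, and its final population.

Round 1: Cedarfen=6 Dunmere=5 Fernhollow=13 Greywater=14 Ironridge=6 Juniper=10 → close Fernhollow (overflow 7)
  13÷5 = 2 each, +1 to first 3
Round 2: Cedarfen=9 Dunmere=8 Greywater=17 Ironridge=8 Juniper=12 → close Greywater (overflow 9)
  17÷4 = 4 each, +1 to first 1
Round 3: Cedarfen=14 Dunmere=12 Ironridge=12 Juniper=16 → close Cedarfen (overflow 9)
  14÷3 = 4 each, +1 to first 2
Round 4: Dunmere=17 Ironridge=17 Juniper=20 → close Juniper (overflow 6)
  20÷2 = 10 each, +1 to first 0
Round 5: Dunmere=27 Ironridge=27 → close Ironridge (overflow 15)
  27÷1 = 27 each, +1 to first 0

Closure order: Fernhollow, Greywater, Cedarfen, Juniper, Ironridge
Last habitat: Dunmere with 54 animals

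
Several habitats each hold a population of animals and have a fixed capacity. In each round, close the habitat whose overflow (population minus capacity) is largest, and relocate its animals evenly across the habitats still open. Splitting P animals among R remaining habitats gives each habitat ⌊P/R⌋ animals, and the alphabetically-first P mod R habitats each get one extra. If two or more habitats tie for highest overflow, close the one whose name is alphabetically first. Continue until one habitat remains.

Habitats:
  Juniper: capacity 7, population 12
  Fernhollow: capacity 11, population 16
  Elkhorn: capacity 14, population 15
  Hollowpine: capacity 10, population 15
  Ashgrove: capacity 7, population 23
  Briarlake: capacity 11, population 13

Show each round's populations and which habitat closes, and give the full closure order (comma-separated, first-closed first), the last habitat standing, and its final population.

Closure order: Ashgrove, Fernhollow, Hollowpine, Juniper, Briarlake
Last habitat: Elkhorn with 94 animals

Round 1: Ashgrove=23 Briarlake=13 Elkhorn=15 Fernhollow=16 Hollowpine=15 Juniper=12 → close Ashgrove (overflow 16)
  23÷5 = 4 each, +1 to first 3
Round 2: Briarlake=18 Elkhorn=20 Fernhollow=21 Hollowpine=19 Juniper=16 → close Fernhollow (overflow 10)
  21÷4 = 5 each, +1 to first 1
Round 3: Briarlake=24 Elkhorn=25 Hollowpine=24 Juniper=21 → close Hollowpine (overflow 14)
  24÷3 = 8 each, +1 to first 0
Round 4: Briarlake=32 Elkhorn=33 Juniper=29 → close Juniper (overflow 22)
  29÷2 = 14 each, +1 to first 1
Round 5: Briarlake=47 Elkhorn=47 → close Briarlake (overflow 36)
  47÷1 = 47 each, +1 to first 0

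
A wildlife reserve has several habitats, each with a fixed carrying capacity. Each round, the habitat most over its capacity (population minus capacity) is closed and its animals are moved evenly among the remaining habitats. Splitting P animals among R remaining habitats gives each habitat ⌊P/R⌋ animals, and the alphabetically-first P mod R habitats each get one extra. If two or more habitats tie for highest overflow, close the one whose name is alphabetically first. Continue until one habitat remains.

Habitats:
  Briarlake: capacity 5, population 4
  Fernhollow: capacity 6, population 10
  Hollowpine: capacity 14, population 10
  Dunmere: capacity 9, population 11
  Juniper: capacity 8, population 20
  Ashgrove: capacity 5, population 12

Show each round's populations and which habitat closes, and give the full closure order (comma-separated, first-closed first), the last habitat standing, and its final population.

Round 1: Ashgrove=12 Briarlake=4 Dunmere=11 Fernhollow=10 Hollowpine=10 Juniper=20 → close Juniper (overflow 12)
  20÷5 = 4 each, +1 to first 0
Round 2: Ashgrove=16 Briarlake=8 Dunmere=15 Fernhollow=14 Hollowpine=14 → close Ashgrove (overflow 11)
  16÷4 = 4 each, +1 to first 0
Round 3: Briarlake=12 Dunmere=19 Fernhollow=18 Hollowpine=18 → close Fernhollow (overflow 12)
  18÷3 = 6 each, +1 to first 0
Round 4: Briarlake=18 Dunmere=25 Hollowpine=24 → close Dunmere (overflow 16)
  25÷2 = 12 each, +1 to first 1
Round 5: Briarlake=31 Hollowpine=36 → close Briarlake (overflow 26)
  31÷1 = 31 each, +1 to first 0

Closure order: Juniper, Ashgrove, Fernhollow, Dunmere, Briarlake
Last habitat: Hollowpine with 67 animals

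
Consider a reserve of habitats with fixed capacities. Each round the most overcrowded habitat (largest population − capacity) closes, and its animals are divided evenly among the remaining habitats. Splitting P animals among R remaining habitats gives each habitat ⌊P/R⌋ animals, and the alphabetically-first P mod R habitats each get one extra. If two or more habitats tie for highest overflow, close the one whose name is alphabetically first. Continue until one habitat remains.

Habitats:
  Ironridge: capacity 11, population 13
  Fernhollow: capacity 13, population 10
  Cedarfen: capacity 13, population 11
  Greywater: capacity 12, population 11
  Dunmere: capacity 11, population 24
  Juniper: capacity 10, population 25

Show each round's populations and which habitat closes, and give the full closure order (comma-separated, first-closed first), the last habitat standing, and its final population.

Round 1: Cedarfen=11 Dunmere=24 Fernhollow=10 Greywater=11 Ironridge=13 Juniper=25 → close Juniper (overflow 15)
  25÷5 = 5 each, +1 to first 0
Round 2: Cedarfen=16 Dunmere=29 Fernhollow=15 Greywater=16 Ironridge=18 → close Dunmere (overflow 18)
  29÷4 = 7 each, +1 to first 1
Round 3: Cedarfen=24 Fernhollow=22 Greywater=23 Ironridge=25 → close Ironridge (overflow 14)
  25÷3 = 8 each, +1 to first 1
Round 4: Cedarfen=33 Fernhollow=30 Greywater=31 → close Cedarfen (overflow 20)
  33÷2 = 16 each, +1 to first 1
Round 5: Fernhollow=47 Greywater=47 → close Greywater (overflow 35)
  47÷1 = 47 each, +1 to first 0

Closure order: Juniper, Dunmere, Ironridge, Cedarfen, Greywater
Last habitat: Fernhollow with 94 animals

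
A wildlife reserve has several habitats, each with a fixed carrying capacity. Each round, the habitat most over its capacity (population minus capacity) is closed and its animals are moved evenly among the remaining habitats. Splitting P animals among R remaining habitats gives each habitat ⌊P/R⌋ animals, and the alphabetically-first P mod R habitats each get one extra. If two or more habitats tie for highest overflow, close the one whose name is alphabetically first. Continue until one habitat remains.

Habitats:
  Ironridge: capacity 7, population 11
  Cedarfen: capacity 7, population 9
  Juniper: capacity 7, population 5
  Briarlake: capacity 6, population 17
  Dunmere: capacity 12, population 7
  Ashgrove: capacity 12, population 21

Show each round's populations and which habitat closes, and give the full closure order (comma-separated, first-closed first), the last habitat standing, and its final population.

Closure order: Briarlake, Ashgrove, Cedarfen, Ironridge, Juniper
Last habitat: Dunmere with 70 animals

Round 1: Ashgrove=21 Briarlake=17 Cedarfen=9 Dunmere=7 Ironridge=11 Juniper=5 → close Briarlake (overflow 11)
  17÷5 = 3 each, +1 to first 2
Round 2: Ashgrove=25 Cedarfen=13 Dunmere=10 Ironridge=14 Juniper=8 → close Ashgrove (overflow 13)
  25÷4 = 6 each, +1 to first 1
Round 3: Cedarfen=20 Dunmere=16 Ironridge=20 Juniper=14 → close Cedarfen (overflow 13)
  20÷3 = 6 each, +1 to first 2
Round 4: Dunmere=23 Ironridge=27 Juniper=20 → close Ironridge (overflow 20)
  27÷2 = 13 each, +1 to first 1
Round 5: Dunmere=37 Juniper=33 → close Juniper (overflow 26)
  33÷1 = 33 each, +1 to first 0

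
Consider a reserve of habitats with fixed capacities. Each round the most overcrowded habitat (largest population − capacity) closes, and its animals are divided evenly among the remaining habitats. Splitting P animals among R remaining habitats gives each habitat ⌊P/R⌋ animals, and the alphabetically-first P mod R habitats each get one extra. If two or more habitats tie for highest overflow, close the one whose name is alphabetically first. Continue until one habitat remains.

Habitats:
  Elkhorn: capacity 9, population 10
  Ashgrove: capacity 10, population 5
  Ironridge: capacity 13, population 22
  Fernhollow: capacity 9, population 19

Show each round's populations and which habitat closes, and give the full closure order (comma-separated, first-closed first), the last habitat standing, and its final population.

Round 1: Ashgrove=5 Elkhorn=10 Fernhollow=19 Ironridge=22 → close Fernhollow (overflow 10)
  19÷3 = 6 each, +1 to first 1
Round 2: Ashgrove=12 Elkhorn=16 Ironridge=28 → close Ironridge (overflow 15)
  28÷2 = 14 each, +1 to first 0
Round 3: Ashgrove=26 Elkhorn=30 → close Elkhorn (overflow 21)
  30÷1 = 30 each, +1 to first 0

Closure order: Fernhollow, Ironridge, Elkhorn
Last habitat: Ashgrove with 56 animals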